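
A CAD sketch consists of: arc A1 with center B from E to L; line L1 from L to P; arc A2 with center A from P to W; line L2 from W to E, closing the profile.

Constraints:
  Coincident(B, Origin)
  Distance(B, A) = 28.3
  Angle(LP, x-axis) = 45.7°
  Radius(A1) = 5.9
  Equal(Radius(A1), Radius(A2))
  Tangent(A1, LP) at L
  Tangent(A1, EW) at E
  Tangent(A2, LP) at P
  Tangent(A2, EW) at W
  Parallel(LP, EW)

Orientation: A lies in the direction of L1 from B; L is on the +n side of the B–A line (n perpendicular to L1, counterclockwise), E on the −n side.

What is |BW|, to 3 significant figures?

28.9

The slot axis is L1's direction at 45.7°, so u = (cos 45.7°, sin 45.7°) = (0.698, 0.716) and n = (−sin 45.7°, cos 45.7°) = (-0.716, 0.698). B is at the origin and A lies 28.3 along u from B, so A = 28.3·u = (19.8, 20.3). Tangency of A1 to both parallel lines with radius 5.9 puts L and E at B ± 5.9·n: L = (-4.22, 4.12), E = (4.22, -4.12). Equal radii place P and W the same way about A: P = A + 5.9·n = (15.5, 24.4), W = A − 5.9·n = (24.0, 16.1). Then |BW| = |W − B| = 28.9.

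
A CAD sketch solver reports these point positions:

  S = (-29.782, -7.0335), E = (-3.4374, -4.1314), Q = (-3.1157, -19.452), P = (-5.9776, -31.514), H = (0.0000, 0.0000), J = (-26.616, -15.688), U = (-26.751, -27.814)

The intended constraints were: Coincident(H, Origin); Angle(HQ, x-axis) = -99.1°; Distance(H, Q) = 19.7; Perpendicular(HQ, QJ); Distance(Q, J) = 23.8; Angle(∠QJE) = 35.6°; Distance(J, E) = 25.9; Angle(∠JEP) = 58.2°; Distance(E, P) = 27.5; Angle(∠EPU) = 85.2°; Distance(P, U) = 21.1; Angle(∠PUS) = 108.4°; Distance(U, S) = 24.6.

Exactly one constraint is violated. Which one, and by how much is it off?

Distance(U, S) = 24.6 — off by 3.60.

H = (0.00, 0.00) ✓; HQ at -99.10° ✓; |HQ| = 19.70 ✓; ∠(HQ, QJ) = 90.00° ✓; |QJ| = 23.80 ✓; ∠QJE = 35.60° ✓; |JE| = 25.90 ✓; ∠JEP = 58.20° ✓; |EP| = 27.50 ✓; ∠EPU = 85.20° ✓; |PU| = 21.10 ✓; ∠PUS = 108.4° ✓; |US| = 21.00 ✗.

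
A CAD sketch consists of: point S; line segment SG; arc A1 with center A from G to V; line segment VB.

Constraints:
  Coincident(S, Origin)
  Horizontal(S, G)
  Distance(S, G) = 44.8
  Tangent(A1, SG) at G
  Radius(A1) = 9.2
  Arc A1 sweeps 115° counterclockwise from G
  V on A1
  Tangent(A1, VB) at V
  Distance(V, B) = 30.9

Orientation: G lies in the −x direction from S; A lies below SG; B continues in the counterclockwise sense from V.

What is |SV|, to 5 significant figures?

54.726

S is at the origin; S and G share the same y with |SG| = 44.8 and G on the −x side, so G = (-44.800, 0.0000). A1 meets SG tangentially, so AG is at right angles to SG, so A = G + (0, -9.2) = (-44.800, -9.2000). On A1, G sits at bearing 90° from A; a 115° counterclockwise sweep puts V at bearing 205°, so V = A + 9.2·(cos 205°, sin 205°) = (-53.138, -13.088). Then |SV| = |V − S| = 54.726.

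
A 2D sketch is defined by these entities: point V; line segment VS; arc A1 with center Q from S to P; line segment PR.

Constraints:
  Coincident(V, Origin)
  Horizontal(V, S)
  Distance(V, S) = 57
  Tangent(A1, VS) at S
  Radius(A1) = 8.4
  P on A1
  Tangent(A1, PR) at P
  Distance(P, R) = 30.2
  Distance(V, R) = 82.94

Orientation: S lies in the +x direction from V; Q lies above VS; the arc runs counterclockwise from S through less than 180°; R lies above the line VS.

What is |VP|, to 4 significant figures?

65.03

V is at the origin; VS is horizontal with |VS| = 57.0 and S on the +x side, so S = (57.00, 0.000). A1 meets VS tangentially, so QS is at right angles to VS, so Q = S + (0, 8.4) = (57.00, 8.400). Since QP ⟂ PR (tangency), |QR| = √(8.4² + 30.2²) = 31.35 regardless of where P sits on A1. So R lies on both circle(V, 82.94) and circle(Q, 31.35); the above-VS intersection is R = (75.92, 33.39). P is the foot of the tangent from R: P = (64.81, 5.310).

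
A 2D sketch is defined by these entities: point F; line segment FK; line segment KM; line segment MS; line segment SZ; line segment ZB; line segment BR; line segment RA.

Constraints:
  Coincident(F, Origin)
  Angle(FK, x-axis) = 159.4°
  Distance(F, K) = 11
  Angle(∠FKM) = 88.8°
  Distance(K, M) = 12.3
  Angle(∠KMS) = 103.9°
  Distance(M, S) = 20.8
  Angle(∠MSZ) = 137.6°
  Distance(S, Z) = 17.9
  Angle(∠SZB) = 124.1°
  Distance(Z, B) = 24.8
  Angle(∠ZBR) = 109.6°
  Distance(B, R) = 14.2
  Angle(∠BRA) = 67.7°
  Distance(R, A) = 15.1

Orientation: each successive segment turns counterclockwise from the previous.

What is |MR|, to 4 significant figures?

42.71

F is at the origin; FK runs at 159.4° with length 11.0, so K = (-10.30, 3.870). ∠FKM = 88.8° gives KM at -109.4° from the x-axis; with |KM| = 12.3, M = (-14.38, -7.731). ∠KMS = 103.9° gives MS at -33.30° from the x-axis; with |MS| = 20.8, S = (3.003, -19.15). ∠MSZ = 137.6° gives SZ at 9.100° from the x-axis; with |SZ| = 17.9, Z = (20.68, -16.32). ∠SZB = 124.1° gives ZB at 65.00° from the x-axis; with |ZB| = 24.8, B = (31.16, 6.156). ∠ZBR = 109.6° gives BR at 135.4° from the x-axis; with |BR| = 14.2, R = (21.05, 16.13). Then |MR| = |R − M| = 42.71.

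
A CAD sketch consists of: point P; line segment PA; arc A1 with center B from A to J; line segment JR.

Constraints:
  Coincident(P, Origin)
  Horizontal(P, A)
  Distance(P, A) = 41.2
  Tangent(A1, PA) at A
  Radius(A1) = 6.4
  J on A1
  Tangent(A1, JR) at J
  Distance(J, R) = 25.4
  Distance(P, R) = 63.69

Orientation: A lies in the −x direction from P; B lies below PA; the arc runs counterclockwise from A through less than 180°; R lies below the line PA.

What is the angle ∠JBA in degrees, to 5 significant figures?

64.631°

Checks: |BA| = 6.400 ✓; |BJ| = 6.400 ✓; ∠(BJ, JR) = 90.00° ✓; |JR| = 25.40 ✓; |PR| = 63.69 ✓.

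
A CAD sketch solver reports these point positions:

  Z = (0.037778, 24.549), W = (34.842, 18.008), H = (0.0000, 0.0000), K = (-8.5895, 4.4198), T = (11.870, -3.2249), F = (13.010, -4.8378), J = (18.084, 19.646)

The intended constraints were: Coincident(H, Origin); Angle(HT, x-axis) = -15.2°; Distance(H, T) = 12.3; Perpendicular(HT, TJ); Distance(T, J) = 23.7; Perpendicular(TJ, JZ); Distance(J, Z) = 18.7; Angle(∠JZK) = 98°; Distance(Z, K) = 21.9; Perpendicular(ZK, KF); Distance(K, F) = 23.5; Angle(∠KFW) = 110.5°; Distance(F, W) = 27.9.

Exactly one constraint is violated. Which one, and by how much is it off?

Distance(F, W) = 27.9 — off by 3.70.

H = (0.00, 0.00) ✓; HT at -15.20° ✓; |HT| = 12.30 ✓; ∠(HT, TJ) = 90.00° ✓; |TJ| = 23.70 ✓; ∠(TJ, JZ) = 90.00° ✓; |JZ| = 18.70 ✓; ∠JZK = 98.00° ✓; |ZK| = 21.90 ✓; ∠(ZK, KF) = 90.00° ✓; |KF| = 23.50 ✓; ∠KFW = 110.5° ✓; |FW| = 31.60 ✗.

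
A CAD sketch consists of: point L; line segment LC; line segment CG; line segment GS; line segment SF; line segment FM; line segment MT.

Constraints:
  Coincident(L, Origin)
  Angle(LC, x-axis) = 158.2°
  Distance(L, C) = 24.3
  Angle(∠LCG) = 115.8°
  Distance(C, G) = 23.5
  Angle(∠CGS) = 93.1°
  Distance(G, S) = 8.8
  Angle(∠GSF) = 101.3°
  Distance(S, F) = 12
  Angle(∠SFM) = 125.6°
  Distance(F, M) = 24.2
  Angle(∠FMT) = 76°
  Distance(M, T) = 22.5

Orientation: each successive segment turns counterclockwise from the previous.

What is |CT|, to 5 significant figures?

20.826

∠SFM = 125.6° gives FM at 82.400° from the x-axis; with |FM| = 24.2, M = (-20.546, 15.989). ∠FMT = 76.0° gives MT at -173.60° from the x-axis; with |MT| = 22.5, T = (-42.906, 13.481). Then |CT| = |T − C| = 20.826.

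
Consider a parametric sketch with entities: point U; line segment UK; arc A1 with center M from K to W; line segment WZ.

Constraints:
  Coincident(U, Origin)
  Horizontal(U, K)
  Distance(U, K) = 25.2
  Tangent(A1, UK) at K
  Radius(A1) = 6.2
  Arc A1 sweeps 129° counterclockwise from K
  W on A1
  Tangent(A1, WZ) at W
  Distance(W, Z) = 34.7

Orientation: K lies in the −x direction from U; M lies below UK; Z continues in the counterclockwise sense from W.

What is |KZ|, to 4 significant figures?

40.79

U is at the origin; U and K share the same y with |UK| = 25.2 and K on the −x side, so K = (-25.20, 0.000). Tangency of A1 to UK means the radius MK is perpendicular to UK, so M = K + (0, -6.2) = (-25.20, -6.200). On A1, K sits at bearing 90° from M; a 129° counterclockwise sweep puts W at bearing 219°, so W = M + 6.2·(cos 219°, sin 219°) = (-30.02, -10.10). A1 meets WZ tangentially, so MW is at right angles to WZ, so WZ runs along (−sin 219°, cos 219°); with |WZ| = 34.7, Z = (-8.181, -37.07). Then |KZ| = |Z − K| = 40.79.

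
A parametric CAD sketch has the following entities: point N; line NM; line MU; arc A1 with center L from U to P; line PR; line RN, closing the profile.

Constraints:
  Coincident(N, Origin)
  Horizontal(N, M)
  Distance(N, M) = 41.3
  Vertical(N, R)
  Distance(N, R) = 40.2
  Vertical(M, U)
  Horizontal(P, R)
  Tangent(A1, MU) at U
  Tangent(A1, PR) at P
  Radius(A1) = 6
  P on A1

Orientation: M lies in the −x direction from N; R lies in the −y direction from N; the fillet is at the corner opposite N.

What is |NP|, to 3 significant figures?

53.5

N is at the origin; NM is horizontal with |NM| = 41.3 and M on the −x side, so M = (-41.3, 0.00). NR is vertical with |NR| = 40.2 and R on the −y side, so R = (0.00, -40.2). The virtual corner opposite N is at (-41.3, -40.2). The tangent condition forces LU to be normal to MU and A1 meets PR tangentially, so LP is at right angles to PR, with radius 6.0, so the center L sits 6.0 in from both sides at L = (-35.3, -34.2). That places the tangent points at U = (-41.3, -34.2) on MU and P = (-35.3, -40.2) on PR. Then |NP| = |P − N| = 53.5.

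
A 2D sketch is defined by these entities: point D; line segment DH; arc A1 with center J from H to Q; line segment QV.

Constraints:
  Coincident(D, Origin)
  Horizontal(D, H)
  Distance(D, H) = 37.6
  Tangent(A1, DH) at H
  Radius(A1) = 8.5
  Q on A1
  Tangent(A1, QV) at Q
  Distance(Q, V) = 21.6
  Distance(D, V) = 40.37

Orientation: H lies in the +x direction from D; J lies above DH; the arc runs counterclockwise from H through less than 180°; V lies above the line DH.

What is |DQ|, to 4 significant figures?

45.83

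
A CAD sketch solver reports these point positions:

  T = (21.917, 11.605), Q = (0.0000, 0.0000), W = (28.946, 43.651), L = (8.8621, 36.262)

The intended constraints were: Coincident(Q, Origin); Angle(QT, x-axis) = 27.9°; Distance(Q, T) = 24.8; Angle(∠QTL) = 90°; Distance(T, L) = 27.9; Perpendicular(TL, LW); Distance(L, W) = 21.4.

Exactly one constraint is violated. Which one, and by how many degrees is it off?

Perpendicular(TL, LW) — off by 7.70°.

Q = (0.00, 0.00) ✓; QT at 27.90° ✓; |QT| = 24.80 ✓; ∠QTL = 90.00° ✓; |TL| = 27.90 ✓; ∠(TL, LW) = 97.70° ✗; |LW| = 21.40 ✓.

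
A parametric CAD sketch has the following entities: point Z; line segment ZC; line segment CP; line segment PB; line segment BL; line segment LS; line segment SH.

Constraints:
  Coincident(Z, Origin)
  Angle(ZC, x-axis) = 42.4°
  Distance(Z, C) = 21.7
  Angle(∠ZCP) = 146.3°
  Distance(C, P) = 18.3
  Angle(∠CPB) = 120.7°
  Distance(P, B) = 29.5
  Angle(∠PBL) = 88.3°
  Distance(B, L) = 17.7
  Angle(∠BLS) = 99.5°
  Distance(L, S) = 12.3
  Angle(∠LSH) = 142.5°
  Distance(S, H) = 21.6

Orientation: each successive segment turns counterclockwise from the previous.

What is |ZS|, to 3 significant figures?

30.8

Z is at the origin; ZC runs at 42.4° with length 21.7, so C = (16.0, 14.6). ∠ZCP = 146.3° gives CP at 76.1° from the x-axis; with |CP| = 18.3, P = (20.4, 32.4). ∠CPB = 120.7° gives PB at 135° from the x-axis; with |PB| = 29.5, B = (-0.584, 53.1). ∠PBL = 88.3° gives BL at -133° from the x-axis; with |BL| = 17.7, L = (-12.6, 40.1). ∠BLS = 99.5° gives LS at -52.4° from the x-axis; with |LS| = 12.3, S = (-5.13, 30.4). Then |ZS| = |S − Z| = 30.8.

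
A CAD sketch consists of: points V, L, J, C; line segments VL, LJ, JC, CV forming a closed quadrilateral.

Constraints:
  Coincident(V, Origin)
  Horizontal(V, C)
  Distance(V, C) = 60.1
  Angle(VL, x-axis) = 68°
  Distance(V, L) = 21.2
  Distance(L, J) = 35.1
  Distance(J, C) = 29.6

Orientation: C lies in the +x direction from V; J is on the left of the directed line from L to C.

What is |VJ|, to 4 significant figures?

49.04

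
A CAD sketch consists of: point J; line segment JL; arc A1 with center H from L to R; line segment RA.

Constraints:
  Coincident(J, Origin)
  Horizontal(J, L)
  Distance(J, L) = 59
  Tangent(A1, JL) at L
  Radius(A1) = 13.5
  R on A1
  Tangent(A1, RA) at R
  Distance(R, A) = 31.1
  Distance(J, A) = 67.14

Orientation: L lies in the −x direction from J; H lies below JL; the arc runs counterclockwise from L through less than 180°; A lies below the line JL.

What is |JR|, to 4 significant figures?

72.75

J is at the origin; JL is horizontal with |JL| = 59.0 and L on the −x side, so L = (-59.00, 0.000). The tangent condition forces HL to be normal to JL, so H = L + (0, -13.5) = (-59.00, -13.50). Since HR ⟂ RA (tangency), |HA| = √(13.5² + 31.1²) = 33.90 regardless of where R sits on A1. So A lies on both circle(J, 67.14) and circle(H, 33.90); the below-JL intersection is A = (-49.00, -45.90). R is the foot of the tangent from A: R = (-69.25, -22.29).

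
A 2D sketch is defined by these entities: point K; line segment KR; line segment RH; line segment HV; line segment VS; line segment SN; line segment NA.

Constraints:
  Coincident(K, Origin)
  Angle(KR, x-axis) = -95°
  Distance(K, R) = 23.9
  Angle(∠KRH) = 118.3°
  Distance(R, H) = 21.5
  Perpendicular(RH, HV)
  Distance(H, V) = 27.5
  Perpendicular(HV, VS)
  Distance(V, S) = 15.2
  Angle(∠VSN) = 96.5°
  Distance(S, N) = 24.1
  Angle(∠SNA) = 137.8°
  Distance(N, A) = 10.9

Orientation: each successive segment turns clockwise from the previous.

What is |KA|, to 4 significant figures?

33.85

K is at the origin; KR runs at -95.0° with length 23.9, so R = (-2.083, -23.81). ∠KRH = 118.3° gives RH at -156.7° from the x-axis; with |RH| = 21.5, H = (-21.83, -32.31). The perpendicularity gives HV at right angles to RH, so HV runs at 113.3°; with |HV| = 27.5, V = (-32.71, -7.056). The perpendicularity gives VS at right angles to HV, so VS runs at 23.30°; with |VS| = 15.2, S = (-18.75, -1.044). ∠VSN = 96.5° gives SN at -60.20° from the x-axis; with |SN| = 24.1, N = (-6.770, -21.96). ∠SNA = 137.8° gives NA at -102.4° from the x-axis; with |NA| = 10.9, A = (-9.110, -32.60). Then |KA| = |A − K| = 33.85.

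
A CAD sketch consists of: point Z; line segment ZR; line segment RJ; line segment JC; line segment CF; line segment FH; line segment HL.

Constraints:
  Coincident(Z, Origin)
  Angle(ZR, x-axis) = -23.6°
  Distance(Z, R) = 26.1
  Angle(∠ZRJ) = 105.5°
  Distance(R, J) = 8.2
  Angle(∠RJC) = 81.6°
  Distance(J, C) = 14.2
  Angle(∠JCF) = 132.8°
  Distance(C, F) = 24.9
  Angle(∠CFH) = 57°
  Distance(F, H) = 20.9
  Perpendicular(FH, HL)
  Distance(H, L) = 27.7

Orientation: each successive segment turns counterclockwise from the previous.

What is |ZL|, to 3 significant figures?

27.1

∠CFH = 57.0° gives FH at -40.5° from the x-axis; with |FH| = 20.9, H = (8.90, -17.5). FH ⟂ HL, so HL runs at 49.5°; with |HL| = 27.7, L = (26.9, 3.58). Then |ZL| = |L − Z| = 27.1.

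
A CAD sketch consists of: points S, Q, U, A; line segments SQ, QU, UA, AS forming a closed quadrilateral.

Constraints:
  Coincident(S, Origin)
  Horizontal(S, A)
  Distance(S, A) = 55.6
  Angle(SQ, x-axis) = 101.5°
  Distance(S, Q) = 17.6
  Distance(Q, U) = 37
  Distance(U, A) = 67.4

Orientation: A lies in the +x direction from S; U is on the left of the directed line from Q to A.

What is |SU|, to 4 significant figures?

52.33

Checks: |QU| = 37.00 ✓; |UA| = 67.40 ✓.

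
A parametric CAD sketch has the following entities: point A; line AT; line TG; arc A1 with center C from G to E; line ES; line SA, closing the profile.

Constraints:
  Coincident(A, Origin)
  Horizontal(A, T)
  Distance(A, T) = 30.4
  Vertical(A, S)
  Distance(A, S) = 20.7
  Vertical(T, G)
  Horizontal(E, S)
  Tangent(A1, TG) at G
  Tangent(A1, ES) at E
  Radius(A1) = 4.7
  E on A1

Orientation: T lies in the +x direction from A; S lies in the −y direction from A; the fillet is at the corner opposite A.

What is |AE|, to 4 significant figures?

33.00

A is at the origin; AT is horizontal with |AT| = 30.4 and T on the +x side, so T = (30.40, 0.000). AS is vertical with |AS| = 20.7 and S on the −y side, so S = (0.000, -20.70). The virtual corner opposite A is at (30.40, -20.70). A1 meets TG tangentially, so CG is at right angles to TG and since A1 is tangent to ES there, CE ⟂ ES, with radius 4.7, so the center C sits 4.7 in from both sides at C = (25.70, -16.00). That places the tangent points at G = (30.40, -16.00) on TG and E = (25.70, -20.70) on ES. Then |AE| = |E − A| = 33.00.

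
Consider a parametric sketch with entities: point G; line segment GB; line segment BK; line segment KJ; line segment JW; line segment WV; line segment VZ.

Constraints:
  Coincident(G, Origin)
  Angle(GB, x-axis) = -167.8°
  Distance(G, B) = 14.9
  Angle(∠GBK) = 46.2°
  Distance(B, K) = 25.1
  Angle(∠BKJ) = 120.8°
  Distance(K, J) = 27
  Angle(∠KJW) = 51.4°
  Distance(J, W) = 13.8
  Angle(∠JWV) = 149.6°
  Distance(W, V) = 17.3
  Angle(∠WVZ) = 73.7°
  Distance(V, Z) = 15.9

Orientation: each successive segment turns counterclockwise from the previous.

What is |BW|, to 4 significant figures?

33.05

G is at the origin; GB runs at -167.8° with length 14.9, so B = (-14.56, -3.149). ∠GBK = 46.2° gives BK at -34.00° from the x-axis; with |BK| = 25.1, K = (6.245, -17.18). ∠BKJ = 120.8° gives KJ at 25.20° from the x-axis; with |KJ| = 27.0, J = (30.68, -5.688). ∠KJW = 51.4° gives JW at 153.8° from the x-axis; with |JW| = 13.8, W = (18.29, 0.4043). Then |BW| = |W − B| = 33.05.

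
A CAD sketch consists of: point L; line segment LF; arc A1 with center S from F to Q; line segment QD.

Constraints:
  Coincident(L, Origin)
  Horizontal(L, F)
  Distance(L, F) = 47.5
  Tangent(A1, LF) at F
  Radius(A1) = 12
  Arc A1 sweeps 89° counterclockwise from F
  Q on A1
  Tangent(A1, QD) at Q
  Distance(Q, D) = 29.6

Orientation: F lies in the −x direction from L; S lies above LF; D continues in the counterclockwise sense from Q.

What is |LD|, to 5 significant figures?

54.192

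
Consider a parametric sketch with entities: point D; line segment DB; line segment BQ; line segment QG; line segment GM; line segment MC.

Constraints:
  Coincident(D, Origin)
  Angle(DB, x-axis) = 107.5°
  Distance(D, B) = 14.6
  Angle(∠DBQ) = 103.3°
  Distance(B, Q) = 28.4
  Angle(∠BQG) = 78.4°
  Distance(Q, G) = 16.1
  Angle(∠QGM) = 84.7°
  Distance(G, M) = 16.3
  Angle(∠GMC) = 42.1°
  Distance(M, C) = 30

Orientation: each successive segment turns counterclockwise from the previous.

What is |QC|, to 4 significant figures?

8.492

D is at the origin; DB runs at 107.5° with length 14.6, so B = (-4.390, 13.92). ∠DBQ = 103.3° gives BQ at -175.8° from the x-axis; with |BQ| = 28.4, Q = (-32.71, 11.84). ∠BQG = 78.4° gives QG at -74.20° from the x-axis; with |QG| = 16.1, G = (-28.33, -3.647). ∠QGM = 84.7° gives GM at 21.10° from the x-axis; with |GM| = 16.3, M = (-13.12, 2.221). ∠GMC = 42.1° gives MC at 159.0° from the x-axis; with |MC| = 30.0, C = (-41.13, 12.97). Then |QC| = |C − Q| = 8.492.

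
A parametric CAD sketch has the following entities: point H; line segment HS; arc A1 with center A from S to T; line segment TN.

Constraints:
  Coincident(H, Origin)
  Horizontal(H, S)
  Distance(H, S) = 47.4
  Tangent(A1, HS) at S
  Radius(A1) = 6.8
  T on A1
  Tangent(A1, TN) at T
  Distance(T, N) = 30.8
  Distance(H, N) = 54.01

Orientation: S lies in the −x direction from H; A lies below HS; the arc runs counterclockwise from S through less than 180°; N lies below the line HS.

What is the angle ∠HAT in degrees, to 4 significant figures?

160.5°

H is at the origin; H and S share the same y with |HS| = 47.4 and S on the −x side, so S = (-47.40, 0.000). A1 meets HS tangentially, so AS is at right angles to HS, so A = S + (0, -6.8) = (-47.40, -6.800). Since AT ⟂ TN (tangency), |AN| = √(6.8² + 30.8²) = 31.54 regardless of where T sits on A1. So N lies on both circle(H, 54.01) and circle(A, 31.54); the below-HS intersection is N = (-39.12, -37.24). T is the foot of the tangent from N: T = (-53.42, -9.957).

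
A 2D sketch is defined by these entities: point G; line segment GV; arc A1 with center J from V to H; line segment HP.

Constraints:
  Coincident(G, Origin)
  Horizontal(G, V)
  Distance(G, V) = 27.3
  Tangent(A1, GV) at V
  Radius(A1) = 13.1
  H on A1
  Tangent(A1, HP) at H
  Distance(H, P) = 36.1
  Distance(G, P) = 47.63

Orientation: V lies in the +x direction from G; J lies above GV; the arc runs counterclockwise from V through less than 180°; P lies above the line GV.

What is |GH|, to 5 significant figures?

42.649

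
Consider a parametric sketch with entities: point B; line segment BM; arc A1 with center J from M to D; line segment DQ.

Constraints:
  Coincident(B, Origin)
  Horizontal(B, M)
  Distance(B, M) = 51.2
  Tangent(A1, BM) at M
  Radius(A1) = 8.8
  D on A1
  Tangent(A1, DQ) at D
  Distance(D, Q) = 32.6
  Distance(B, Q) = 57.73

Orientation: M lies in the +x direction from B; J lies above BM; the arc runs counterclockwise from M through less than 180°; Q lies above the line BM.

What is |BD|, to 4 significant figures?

60.13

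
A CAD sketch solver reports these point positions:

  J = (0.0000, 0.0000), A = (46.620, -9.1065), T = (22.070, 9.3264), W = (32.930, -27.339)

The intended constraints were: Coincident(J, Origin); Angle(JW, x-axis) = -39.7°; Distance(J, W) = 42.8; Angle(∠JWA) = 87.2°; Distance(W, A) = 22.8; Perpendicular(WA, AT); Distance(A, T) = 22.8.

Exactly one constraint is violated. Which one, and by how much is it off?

Distance(A, T) = 22.8 — off by 7.90.

J = (0.00, 0.00) ✓; JW at -39.70° ✓; |JW| = 42.80 ✓; ∠JWA = 87.20° ✓; |WA| = 22.80 ✓; ∠(WA, AT) = 90.00° ✓; |AT| = 30.70 ✗.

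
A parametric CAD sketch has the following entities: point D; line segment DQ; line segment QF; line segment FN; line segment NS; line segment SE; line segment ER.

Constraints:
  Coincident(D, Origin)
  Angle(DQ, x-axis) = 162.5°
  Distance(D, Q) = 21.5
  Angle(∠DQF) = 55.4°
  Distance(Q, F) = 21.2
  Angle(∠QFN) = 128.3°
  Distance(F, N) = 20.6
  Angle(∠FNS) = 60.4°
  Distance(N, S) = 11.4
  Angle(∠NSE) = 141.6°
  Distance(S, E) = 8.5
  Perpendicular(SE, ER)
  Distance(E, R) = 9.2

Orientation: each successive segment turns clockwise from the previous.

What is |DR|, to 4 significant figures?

14.25

D is at the origin; DQ runs at 162.5° with length 21.5, so Q = (-20.50, 6.465). ∠DQF = 55.4° gives QF at 37.90° from the x-axis; with |QF| = 21.2, F = (-3.776, 19.49). ∠QFN = 128.3° gives FN at -13.80° from the x-axis; with |FN| = 20.6, N = (16.23, 14.57). ∠FNS = 60.4° gives NS at -133.4° from the x-axis; with |NS| = 11.4, S = (8.396, 6.291). ∠NSE = 141.6° gives SE at -171.8° from the x-axis; with |SE| = 8.5, E = (-0.01686, 5.079). The perpendicularity gives ER at right angles to SE, so ER runs at 98.20°; with |ER| = 9.2, R = (-1.329, 14.18). Then |DR| = |R − D| = 14.25.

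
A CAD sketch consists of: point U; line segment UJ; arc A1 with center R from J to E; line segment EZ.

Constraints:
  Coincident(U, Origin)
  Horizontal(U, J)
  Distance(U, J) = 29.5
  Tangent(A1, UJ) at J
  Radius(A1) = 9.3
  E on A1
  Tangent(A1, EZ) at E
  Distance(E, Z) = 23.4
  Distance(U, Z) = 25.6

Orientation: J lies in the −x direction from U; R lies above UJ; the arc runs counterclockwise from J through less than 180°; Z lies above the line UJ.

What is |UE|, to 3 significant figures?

22.1

Checks: |RE| = 9.300 ✓; ∠(RE, EZ) = 90.00° ✓; |EZ| = 23.40 ✓; |UZ| = 25.60 ✓.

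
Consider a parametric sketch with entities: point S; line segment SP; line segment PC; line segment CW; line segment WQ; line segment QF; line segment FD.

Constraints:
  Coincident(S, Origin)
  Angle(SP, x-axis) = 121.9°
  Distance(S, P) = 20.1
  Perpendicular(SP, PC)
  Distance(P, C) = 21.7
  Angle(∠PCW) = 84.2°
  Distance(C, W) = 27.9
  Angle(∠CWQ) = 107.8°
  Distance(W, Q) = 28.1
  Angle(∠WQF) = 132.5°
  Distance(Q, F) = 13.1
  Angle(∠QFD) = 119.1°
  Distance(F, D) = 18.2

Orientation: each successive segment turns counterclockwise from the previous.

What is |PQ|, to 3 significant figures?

34.7

S is at the origin; SP runs at 121.9° with length 20.1, so P = (-10.6, 17.1). SP is perpendicular to PC, so PC runs at -148°; with |PC| = 21.7, C = (-29.0, 5.60). ∠PCW = 84.2° gives CW at -52.3° from the x-axis; with |CW| = 27.9, W = (-12.0, -16.5). ∠CWQ = 107.8° gives WQ at 19.9° from the x-axis; with |WQ| = 28.1, Q = (14.4, -6.91). Then |PQ| = |Q − P| = 34.7.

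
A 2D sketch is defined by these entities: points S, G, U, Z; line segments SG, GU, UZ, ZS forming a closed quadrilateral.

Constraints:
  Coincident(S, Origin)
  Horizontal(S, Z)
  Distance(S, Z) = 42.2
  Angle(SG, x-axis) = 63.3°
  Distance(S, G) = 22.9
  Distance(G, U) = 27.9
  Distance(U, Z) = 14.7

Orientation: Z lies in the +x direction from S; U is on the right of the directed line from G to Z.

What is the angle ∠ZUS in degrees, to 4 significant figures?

171.4°

Checks: |GU| = 27.90 ✓; |UZ| = 14.70 ✓.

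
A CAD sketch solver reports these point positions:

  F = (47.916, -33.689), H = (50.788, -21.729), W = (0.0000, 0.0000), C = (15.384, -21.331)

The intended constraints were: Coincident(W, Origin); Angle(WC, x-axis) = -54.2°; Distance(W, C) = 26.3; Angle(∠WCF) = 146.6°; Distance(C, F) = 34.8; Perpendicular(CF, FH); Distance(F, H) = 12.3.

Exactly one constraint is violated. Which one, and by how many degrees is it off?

Perpendicular(CF, FH) — off by 7.30°.

W = (0.00, 0.00) ✓; WC at -54.20° ✓; |WC| = 26.30 ✓; ∠WCF = 146.6° ✓; |CF| = 34.80 ✓; ∠(CF, FH) = 97.30° ✗; |FH| = 12.30 ✓.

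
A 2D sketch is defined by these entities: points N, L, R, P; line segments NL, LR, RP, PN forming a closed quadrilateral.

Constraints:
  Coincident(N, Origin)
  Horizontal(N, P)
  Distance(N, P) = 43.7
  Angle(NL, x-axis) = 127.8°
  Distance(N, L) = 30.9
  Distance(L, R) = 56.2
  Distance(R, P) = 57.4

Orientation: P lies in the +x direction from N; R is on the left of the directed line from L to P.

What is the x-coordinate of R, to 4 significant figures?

28.06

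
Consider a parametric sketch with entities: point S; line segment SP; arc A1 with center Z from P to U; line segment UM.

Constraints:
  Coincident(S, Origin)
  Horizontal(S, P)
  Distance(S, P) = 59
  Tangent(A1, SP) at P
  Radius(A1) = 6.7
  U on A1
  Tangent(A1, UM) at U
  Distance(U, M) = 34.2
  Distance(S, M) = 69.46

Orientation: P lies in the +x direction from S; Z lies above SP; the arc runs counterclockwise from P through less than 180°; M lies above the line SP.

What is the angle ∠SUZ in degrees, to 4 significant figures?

8.916°

S is at the origin; S and P share the same y with |SP| = 59.0 and P on the +x side, so P = (59.00, 0.000). A1 meets SP tangentially, so ZP is at right angles to SP, so Z = P + (0, 6.7) = (59.00, 6.700). Since ZU ⟂ UM (tangency), |ZM| = √(6.7² + 34.2²) = 34.85 regardless of where U sits on A1. So M lies on both circle(S, 69.46) and circle(Z, 34.85); the above-SP intersection is M = (55.77, 41.40). U is the foot of the tangent from M: U = (65.43, 8.591).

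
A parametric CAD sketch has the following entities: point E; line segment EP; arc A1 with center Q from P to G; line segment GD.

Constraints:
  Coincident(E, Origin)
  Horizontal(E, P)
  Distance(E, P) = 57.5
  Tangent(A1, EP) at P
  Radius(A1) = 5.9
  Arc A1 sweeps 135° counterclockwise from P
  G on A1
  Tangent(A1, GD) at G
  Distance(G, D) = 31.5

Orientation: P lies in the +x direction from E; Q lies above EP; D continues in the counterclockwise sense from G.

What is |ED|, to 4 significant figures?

50.98

On A1, P sits at bearing -90° from Q; a 135° counterclockwise sweep puts G at bearing 45°, so G = Q + 5.9·(cos 45°, sin 45°) = (61.67, 10.07). A1 meets GD tangentially, so QG is at right angles to GD, so GD runs along (−sin 45°, cos 45°); with |GD| = 31.5, D = (39.40, 32.35). Then |ED| = |D − E| = 50.98.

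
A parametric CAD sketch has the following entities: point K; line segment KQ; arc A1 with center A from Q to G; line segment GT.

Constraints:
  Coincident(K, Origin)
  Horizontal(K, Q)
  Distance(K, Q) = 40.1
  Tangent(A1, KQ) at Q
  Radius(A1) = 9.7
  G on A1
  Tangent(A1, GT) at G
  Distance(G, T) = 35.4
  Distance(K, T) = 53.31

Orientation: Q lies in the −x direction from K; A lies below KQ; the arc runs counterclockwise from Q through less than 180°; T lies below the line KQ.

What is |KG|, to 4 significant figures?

50.52

K is at the origin; KQ is horizontal with |KQ| = 40.1 and Q on the −x side, so Q = (-40.10, 0.000). Tangency of A1 to KQ means the radius AQ is perpendicular to KQ, so A = Q + (0, -9.7) = (-40.10, -9.700). Since AG ⟂ GT (tangency), |AT| = √(9.7² + 35.4²) = 36.70 regardless of where G sits on A1. So T lies on both circle(K, 53.31) and circle(A, 36.70); the below-KQ intersection is T = (-29.05, -44.70). G is the foot of the tangent from T: G = (-48.25, -14.96).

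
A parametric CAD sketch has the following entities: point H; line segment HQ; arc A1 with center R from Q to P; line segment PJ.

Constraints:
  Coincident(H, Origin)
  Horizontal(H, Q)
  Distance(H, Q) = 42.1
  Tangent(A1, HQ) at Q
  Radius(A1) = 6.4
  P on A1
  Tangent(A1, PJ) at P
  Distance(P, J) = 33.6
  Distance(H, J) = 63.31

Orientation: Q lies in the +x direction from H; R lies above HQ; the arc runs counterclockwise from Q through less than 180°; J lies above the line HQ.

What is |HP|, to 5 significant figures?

48.902

Checks: |RP| = 6.400 ✓; ∠(RP, PJ) = 90.00° ✓; |PJ| = 33.60 ✓; |HJ| = 63.31 ✓.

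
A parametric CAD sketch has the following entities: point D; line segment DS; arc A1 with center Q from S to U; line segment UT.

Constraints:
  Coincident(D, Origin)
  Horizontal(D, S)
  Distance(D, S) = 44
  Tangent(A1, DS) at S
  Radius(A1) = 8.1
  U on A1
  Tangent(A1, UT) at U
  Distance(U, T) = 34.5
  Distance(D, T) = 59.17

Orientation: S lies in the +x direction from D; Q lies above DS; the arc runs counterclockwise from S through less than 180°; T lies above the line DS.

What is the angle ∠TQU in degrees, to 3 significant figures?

76.8°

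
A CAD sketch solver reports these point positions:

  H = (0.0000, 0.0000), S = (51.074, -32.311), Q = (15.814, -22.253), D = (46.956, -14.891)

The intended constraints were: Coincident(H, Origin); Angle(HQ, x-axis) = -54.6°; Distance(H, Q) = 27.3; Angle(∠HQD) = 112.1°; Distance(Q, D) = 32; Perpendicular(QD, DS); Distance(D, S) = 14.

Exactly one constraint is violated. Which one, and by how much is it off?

Distance(D, S) = 14 — off by 3.90.

H = (0.00, 0.00) ✓; HQ at -54.60° ✓; |HQ| = 27.30 ✓; ∠HQD = 112.1° ✓; |QD| = 32.00 ✓; ∠(QD, DS) = 90.00° ✓; |DS| = 17.90 ✗.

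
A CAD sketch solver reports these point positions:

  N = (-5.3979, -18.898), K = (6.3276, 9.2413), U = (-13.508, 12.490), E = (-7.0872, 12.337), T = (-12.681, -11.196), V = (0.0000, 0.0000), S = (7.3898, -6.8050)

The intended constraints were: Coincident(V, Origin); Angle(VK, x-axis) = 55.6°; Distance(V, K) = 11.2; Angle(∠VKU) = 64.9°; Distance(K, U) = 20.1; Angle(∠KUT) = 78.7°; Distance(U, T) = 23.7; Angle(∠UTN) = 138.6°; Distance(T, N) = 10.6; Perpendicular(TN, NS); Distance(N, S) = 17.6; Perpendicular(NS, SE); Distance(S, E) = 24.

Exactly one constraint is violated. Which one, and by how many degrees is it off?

Perpendicular(NS, SE) — off by 6.30°.

V = (0.00, 0.00) ✓; VK at 55.60° ✓; |VK| = 11.20 ✓; ∠VKU = 64.90° ✓; |KU| = 20.10 ✓; ∠KUT = 78.70° ✓; |UT| = 23.70 ✓; ∠UTN = 138.6° ✓; |TN| = 10.60 ✓; ∠(TN, NS) = 90.00° ✓; |NS| = 17.60 ✓; ∠(NS, SE) = 83.70° ✗; |SE| = 24.00 ✓.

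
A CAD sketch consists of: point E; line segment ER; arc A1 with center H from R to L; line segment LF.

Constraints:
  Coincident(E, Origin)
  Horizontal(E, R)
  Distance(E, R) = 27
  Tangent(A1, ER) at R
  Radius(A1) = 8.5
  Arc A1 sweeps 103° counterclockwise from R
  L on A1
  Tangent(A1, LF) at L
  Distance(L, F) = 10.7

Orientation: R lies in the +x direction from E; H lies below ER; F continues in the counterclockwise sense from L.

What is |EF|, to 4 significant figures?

29.67

On A1, R sits at bearing 90° from H; a 103° counterclockwise sweep puts L at bearing 193°, so L = H + 8.5·(cos 193°, sin 193°) = (18.72, -10.41). Tangency of A1 to LF means the radius HL is perpendicular to LF, so LF runs along (−sin 193°, cos 193°); with |LF| = 10.7, F = (21.12, -20.84). Then |EF| = |F − E| = 29.67.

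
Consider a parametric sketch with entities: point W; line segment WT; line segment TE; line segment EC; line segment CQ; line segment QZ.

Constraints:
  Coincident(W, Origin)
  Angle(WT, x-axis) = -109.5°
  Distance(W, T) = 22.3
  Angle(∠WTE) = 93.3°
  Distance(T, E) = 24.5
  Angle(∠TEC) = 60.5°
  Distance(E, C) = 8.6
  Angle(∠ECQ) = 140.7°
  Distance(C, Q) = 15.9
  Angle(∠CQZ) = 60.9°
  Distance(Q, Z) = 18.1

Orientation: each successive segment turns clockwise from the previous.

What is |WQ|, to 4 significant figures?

11.26

∠TEC = 60.5° gives EC at 44.30° from the x-axis; with |EC| = 8.6, C = (-24.82, -8.179). ∠ECQ = 140.7° gives CQ at 5.000° from the x-axis; with |CQ| = 15.9, Q = (-8.977, -6.793). Then |WQ| = |Q − W| = 11.26.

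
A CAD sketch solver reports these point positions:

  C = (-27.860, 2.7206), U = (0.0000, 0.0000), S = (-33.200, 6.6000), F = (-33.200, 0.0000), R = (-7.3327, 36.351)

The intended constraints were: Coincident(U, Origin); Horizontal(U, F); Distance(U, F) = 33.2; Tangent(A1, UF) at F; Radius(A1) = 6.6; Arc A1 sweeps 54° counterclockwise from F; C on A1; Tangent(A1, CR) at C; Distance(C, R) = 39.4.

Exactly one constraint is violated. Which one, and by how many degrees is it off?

Tangent(A1, CR) at C — off by 4.60°.

U = (0.00, 0.00) ✓; U.y = 0.00, F.y = 0.00 ✓; |UF| = 33.20 ✓; ∠(SF, FU) = 90.00° ✓; |SF| = 6.600 ✓; bearing(S→C) − bearing(S→F) = 54.00° ✓; |SC| = 6.600 ✓; ∠(SC, CR) = 85.40° ✗; |CR| = 39.40 ✓.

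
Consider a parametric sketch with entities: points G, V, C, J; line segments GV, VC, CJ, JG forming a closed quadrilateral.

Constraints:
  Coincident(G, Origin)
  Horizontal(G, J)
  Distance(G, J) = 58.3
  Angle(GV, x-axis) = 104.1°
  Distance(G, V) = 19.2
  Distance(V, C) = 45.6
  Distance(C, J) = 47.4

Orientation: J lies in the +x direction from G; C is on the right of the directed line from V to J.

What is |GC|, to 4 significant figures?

27.27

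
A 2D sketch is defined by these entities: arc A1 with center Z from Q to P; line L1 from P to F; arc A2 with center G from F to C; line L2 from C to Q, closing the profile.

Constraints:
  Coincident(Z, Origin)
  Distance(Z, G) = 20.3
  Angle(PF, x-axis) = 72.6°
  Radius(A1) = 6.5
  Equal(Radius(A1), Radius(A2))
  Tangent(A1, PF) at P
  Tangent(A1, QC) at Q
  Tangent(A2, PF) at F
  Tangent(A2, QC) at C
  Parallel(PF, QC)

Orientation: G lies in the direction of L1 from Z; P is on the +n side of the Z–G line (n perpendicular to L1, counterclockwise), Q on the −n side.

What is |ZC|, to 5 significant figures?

21.315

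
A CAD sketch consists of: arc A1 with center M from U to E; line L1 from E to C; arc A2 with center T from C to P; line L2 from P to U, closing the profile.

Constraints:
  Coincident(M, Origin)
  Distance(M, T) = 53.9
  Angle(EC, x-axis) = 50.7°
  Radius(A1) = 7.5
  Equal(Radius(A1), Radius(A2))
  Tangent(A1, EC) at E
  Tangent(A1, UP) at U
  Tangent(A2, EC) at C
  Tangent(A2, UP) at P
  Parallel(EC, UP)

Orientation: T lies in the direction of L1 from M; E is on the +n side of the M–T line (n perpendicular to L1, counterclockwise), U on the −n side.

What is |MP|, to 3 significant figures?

54.4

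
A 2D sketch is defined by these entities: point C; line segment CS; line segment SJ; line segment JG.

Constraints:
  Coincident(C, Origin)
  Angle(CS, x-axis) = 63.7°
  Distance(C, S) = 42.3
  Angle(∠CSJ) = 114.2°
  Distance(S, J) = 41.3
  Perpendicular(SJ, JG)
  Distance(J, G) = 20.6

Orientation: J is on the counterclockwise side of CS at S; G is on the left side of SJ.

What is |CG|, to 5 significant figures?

61.335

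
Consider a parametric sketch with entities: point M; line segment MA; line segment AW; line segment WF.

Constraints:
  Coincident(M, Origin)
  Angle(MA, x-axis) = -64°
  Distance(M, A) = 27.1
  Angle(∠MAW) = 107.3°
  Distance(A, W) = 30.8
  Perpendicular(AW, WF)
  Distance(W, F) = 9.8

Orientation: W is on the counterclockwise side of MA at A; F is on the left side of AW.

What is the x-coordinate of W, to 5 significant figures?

42.325

M is at the origin; MA runs at -64.0° with length 27.1, so A = 27.1·(cos -64.0°, sin -64.0°) = (11.880, -24.357). ∠MAW = 107.3°, so AW runs at -64.0° + (180° − 107.3°) = 8.7000° from the x-axis; with |AW| = 30.8, W = A + 30.8·(cos 8.7000°, sin 8.7000°) = (42.325, -19.698). So W.x = 42.325.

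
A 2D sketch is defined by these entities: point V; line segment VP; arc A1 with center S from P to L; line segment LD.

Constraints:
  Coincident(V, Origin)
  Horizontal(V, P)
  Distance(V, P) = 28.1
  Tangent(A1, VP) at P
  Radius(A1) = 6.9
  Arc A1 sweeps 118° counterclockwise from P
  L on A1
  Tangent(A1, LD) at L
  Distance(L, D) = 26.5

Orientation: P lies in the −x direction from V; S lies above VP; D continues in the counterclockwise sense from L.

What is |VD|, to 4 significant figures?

48.08

V is at the origin; VP is horizontal with |VP| = 28.1 and P on the −x side, so P = (-28.10, 0.000). A1 meets VP tangentially, so SP is at right angles to VP, so S = P + (0, 6.9) = (-28.10, 6.900). On A1, P sits at bearing -90° from S; a 118° counterclockwise sweep puts L at bearing 28°, so L = S + 6.9·(cos 28°, sin 28°) = (-22.01, 10.14). The tangent condition forces SL to be normal to LD, so LD runs along (−sin 28°, cos 28°); with |LD| = 26.5, D = (-34.45, 33.54). Then |VD| = |D − V| = 48.08.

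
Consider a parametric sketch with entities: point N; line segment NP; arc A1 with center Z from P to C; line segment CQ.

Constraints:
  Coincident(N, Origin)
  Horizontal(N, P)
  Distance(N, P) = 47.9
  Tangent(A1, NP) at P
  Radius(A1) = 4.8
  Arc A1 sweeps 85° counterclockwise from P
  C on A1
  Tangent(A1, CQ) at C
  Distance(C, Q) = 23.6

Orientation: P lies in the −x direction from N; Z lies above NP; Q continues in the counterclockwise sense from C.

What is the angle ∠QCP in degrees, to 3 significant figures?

138°

N is at the origin; N and P share the same y with |NP| = 47.9 and P on the −x side, so P = (-47.9, 0.00). The tangent condition forces ZP to be normal to NP, so Z = P + (0, 4.8) = (-47.9, 4.80). On A1, P sits at bearing -90° from Z; an 85° counterclockwise sweep puts C at bearing -5°, so C = Z + 4.8·(cos -5°, sin -5°) = (-43.1, 4.38). A1 meets CQ tangentially, so ZC is at right angles to CQ, so CQ runs along (−sin -5°, cos -5°); with |CQ| = 23.6, Q = (-41.1, 27.9). Then cos ∠QCP = CQ·CP / (|CQ||CP|), giving 138°.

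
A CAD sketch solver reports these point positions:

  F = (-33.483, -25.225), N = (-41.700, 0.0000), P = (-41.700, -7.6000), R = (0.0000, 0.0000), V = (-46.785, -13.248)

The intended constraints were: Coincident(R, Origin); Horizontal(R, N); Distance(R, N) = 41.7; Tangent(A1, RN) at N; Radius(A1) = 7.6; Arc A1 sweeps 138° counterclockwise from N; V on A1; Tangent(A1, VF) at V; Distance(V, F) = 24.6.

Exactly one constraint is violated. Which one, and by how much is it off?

Distance(V, F) = 24.6 — off by 6.70.

R = (0.00, 0.00) ✓; R.y = 0.00, N.y = 0.00 ✓; |RN| = 41.70 ✓; ∠(PN, NR) = 90.00° ✓; |PN| = 7.600 ✓; bearing(P→V) − bearing(P→N) = 138.0° ✓; |PV| = 7.600 ✓; ∠(PV, VF) = 90.00° ✓; |VF| = 17.90 ✗.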